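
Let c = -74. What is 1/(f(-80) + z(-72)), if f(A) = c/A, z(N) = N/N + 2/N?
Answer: 360/683 ≈ 0.52709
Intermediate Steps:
z(N) = 1 + 2/N
f(A) = -74/A
1/(f(-80) + z(-72)) = 1/(-74/(-80) + (2 - 72)/(-72)) = 1/(-74*(-1/80) - 1/72*(-70)) = 1/(37/40 + 35/36) = 1/(683/360) = 360/683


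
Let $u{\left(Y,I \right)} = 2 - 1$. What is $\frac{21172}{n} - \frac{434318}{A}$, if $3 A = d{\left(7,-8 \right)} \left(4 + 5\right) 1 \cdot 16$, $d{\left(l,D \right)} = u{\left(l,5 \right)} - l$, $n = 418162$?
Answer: $\frac{45405345263}{30107664} \approx 1508.1$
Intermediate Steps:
$u{\left(Y,I \right)} = 1$ ($u{\left(Y,I \right)} = 2 - 1 = 1$)
$d{\left(l,D \right)} = 1 - l$
$A = -288$ ($A = \frac{\left(1 - 7\right) \left(4 + 5\right) 1 \cdot 16}{3} = \frac{\left(1 - 7\right) 9 \cdot 1 \cdot 16}{3} = \frac{\left(-6\right) 9 \cdot 16}{3} = \frac{\left(-54\right) 16}{3} = \frac{1}{3} \left(-864\right) = -288$)
$\frac{21172}{n} - \frac{434318}{A} = \frac{21172}{418162} - \frac{434318}{-288} = 21172 \cdot \frac{1}{418162} - - \frac{217159}{144} = \frac{10586}{209081} + \frac{217159}{144} = \frac{45405345263}{30107664}$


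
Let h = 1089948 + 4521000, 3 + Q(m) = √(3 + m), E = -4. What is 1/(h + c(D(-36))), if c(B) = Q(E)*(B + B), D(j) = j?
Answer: 467597/2623763453340 + I/437293908890 ≈ 1.7822e-7 + 2.2868e-12*I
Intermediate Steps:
Q(m) = -3 + √(3 + m)
h = 5610948
c(B) = 2*B*(-3 + I) (c(B) = (-3 + √(3 - 4))*(B + B) = (-3 + √(-1))*(2*B) = (-3 + I)*(2*B) = 2*B*(-3 + I))
1/(h + c(D(-36))) = 1/(5610948 + 2*(-36)*(-3 + I)) = 1/(5610948 + (216 - 72*I)) = 1/(5611164 - 72*I) = (5611164 + 72*I)/31485161440080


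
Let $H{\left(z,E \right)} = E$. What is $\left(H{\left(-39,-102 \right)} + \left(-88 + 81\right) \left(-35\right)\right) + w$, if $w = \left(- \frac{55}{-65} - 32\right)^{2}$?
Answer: $\frac{188192}{169} \approx 1113.6$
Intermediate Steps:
$w = \frac{164025}{169}$ ($w = \left(\left(-55\right) \left(- \frac{1}{65}\right) - 32\right)^{2} = \left(\frac{11}{13} - 32\right)^{2} = \left(- \frac{405}{13}\right)^{2} = \frac{164025}{169} \approx 970.56$)
$\left(H{\left(-39,-102 \right)} + \left(-88 + 81\right) \left(-35\right)\right) + w = \left(-102 + \left(-88 + 81\right) \left(-35\right)\right) + \frac{164025}{169} = \left(-102 - -245\right) + \frac{164025}{169} = \left(-102 + 245\right) + \frac{164025}{169} = 143 + \frac{164025}{169} = \frac{188192}{169}$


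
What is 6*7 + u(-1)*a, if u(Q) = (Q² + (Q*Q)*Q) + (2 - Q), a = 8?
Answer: 66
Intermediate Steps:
u(Q) = 2 + Q² + Q³ - Q (u(Q) = (Q² + Q²*Q) + (2 - Q) = (Q² + Q³) + (2 - Q) = 2 + Q² + Q³ - Q)
6*7 + u(-1)*a = 6*7 + (2 + (-1)² + (-1)³ - 1*(-1))*8 = 42 + (2 + 1 - 1 + 1)*8 = 42 + 3*8 = 42 + 24 = 66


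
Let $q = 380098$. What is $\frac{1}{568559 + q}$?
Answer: $\frac{1}{948657} \approx 1.0541 \cdot 10^{-6}$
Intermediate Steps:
$\frac{1}{568559 + q} = \frac{1}{568559 + 380098} = \frac{1}{948657}$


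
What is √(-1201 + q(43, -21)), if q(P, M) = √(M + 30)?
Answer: I*√1198 ≈ 34.612*I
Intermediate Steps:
q(P, M) = √(30 + M)
√(-1201 + q(43, -21)) = √(-1201 + √(30 - 21)) = √(-1201 + √9) = √(-1201 + 3) = √(-1198) = I*√1198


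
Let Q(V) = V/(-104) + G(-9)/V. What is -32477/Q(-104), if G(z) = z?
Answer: -3377608/113 ≈ -29890.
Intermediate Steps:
Q(V) = -9/V - V/104 (Q(V) = V/(-104) - 9/V = V*(-1/104) - 9/V = -V/104 - 9/V = -9/V - V/104)
-32477/Q(-104) = -32477/(-9/(-104) - 1/104*(-104)) = -32477/(-9*(-1/104) + 1) = -32477/(9/104 + 1) = -32477/113/104 = -32477*104/113 = -3377608/113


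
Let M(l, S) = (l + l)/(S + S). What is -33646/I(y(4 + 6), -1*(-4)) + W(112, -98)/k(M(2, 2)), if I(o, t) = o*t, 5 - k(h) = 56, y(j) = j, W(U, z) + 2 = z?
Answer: -855973/1020 ≈ -839.19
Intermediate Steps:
M(l, S) = l/S (M(l, S) = (2*l)/((2*S)) = (2*l)*(1/(2*S)) = l/S)
W(U, z) = -2 + z
k(h) = -51 (k(h) = 5 - 1*56 = 5 - 56 = -51)
-33646/I(y(4 + 6), -1*(-4)) + W(112, -98)/k(M(2, 2)) = -33646*1/(4*(4 + 6)) + (-2 - 98)/(-51) = -33646/(10*4) - 100*(-1/51) = -33646/40 + 100/51 = -33646*1/40 + 100/51 = -16823/20 + 100/51 = -855973/1020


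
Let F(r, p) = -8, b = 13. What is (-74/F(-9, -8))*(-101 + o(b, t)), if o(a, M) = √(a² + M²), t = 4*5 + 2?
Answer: -3737/4 + 37*√653/4 ≈ -697.88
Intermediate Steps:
t = 22 (t = 20 + 2 = 22)
o(a, M) = √(M² + a²)
(-74/F(-9, -8))*(-101 + o(b, t)) = (-74/(-8))*(-101 + √(22² + 13²)) = (-74*(-⅛))*(-101 + √(484 + 169)) = 37*(-101 + √653)/4 = -3737/4 + 37*√653/4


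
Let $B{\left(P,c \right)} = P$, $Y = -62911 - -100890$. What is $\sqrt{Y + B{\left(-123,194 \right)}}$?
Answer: $52 \sqrt{14} \approx 194.57$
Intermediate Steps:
$Y = 37979$ ($Y = -62911 + 100890 = 37979$)
$\sqrt{Y + B{\left(-123,194 \right)}} = \sqrt{37979 - 123} = \sqrt{37856} = 52 \sqrt{14}$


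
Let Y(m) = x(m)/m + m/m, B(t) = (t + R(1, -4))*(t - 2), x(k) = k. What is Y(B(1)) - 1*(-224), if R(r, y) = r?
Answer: 226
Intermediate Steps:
B(t) = (1 + t)*(-2 + t) (B(t) = (t + 1)*(t - 2) = (1 + t)*(-2 + t))
Y(m) = 2 (Y(m) = m/m + m/m = 1 + 1 = 2)
Y(B(1)) - 1*(-224) = 2 - 1*(-224) = 2 + 224 = 226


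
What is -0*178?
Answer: 0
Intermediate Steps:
-0*178 = -27*0 = 0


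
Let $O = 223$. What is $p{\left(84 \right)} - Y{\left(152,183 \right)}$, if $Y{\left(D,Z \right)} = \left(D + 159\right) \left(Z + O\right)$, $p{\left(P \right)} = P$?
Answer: $-126182$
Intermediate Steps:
$Y{\left(D,Z \right)} = \left(159 + D\right) \left(223 + Z\right)$ ($Y{\left(D,Z \right)} = \left(D + 159\right) \left(Z + 223\right) = \left(159 + D\right) \left(223 + Z\right)$)
$p{\left(84 \right)} - Y{\left(152,183 \right)} = 84 - \left(35457 + 159 \cdot 183 + 223 \cdot 152 + 152 \cdot 183\right) = 84 - \left(35457 + 29097 + 33896 + 27816\right) = 84 - 126266 = -126182$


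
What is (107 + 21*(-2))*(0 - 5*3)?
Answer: -975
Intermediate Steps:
(107 + 21*(-2))*(0 - 5*3) = (107 - 42)*(0 - 15) = 65*(-15) = -975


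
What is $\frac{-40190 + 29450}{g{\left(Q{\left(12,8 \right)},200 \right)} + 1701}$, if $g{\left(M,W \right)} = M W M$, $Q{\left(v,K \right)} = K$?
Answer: $- \frac{10740}{14501} \approx -0.74064$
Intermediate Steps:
$g{\left(M,W \right)} = W M^{2}$
$\frac{-40190 + 29450}{g{\left(Q{\left(12,8 \right)},200 \right)} + 1701} = \frac{-40190 + 29450}{200 \cdot 8^{2} + 1701} = - \frac{10740}{200 \cdot 64 + 1701} = - \frac{10740}{12800 + 1701} = - \frac{10740}{14501}$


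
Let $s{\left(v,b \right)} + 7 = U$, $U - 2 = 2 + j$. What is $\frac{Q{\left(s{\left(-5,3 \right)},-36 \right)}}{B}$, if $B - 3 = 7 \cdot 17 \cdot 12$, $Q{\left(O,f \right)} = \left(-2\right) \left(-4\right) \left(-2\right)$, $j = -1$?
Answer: $- \frac{16}{1431} \approx -0.011181$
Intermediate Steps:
$U = 3$ ($U = 2 + \left(2 - 1\right) = 2 + 1 = 3$)
$s{\left(v,b \right)} = -4$ ($s{\left(v,b \right)} = -7 + 3 = -4$)
$Q{\left(O,f \right)} = -16$ ($Q{\left(O,f \right)} = 8 \left(-2\right) = -16$)
$B = 1431$ ($B = 3 + 7 \cdot 17 \cdot 12 = 3 + 119 \cdot 12 = 3 + 1428 = 1431$)
$\frac{Q{\left(s{\left(-5,3 \right)},-36 \right)}}{B} = - \frac{16}{1431}$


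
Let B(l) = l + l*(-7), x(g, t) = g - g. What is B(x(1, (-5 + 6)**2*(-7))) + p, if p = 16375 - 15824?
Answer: 551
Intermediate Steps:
x(g, t) = 0
p = 551
B(l) = -6*l (B(l) = l - 7*l = -6*l)
B(x(1, (-5 + 6)**2*(-7))) + p = -6*0 + 551 = 0 + 551 = 551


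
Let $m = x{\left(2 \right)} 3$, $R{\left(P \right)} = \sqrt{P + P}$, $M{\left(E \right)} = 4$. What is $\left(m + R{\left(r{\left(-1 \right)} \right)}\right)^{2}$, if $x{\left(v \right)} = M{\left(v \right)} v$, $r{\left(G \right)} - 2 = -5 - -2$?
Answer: $\left(24 + i \sqrt{2}\right)^{2} \approx 574.0 + 67.882 i$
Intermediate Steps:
$r{\left(G \right)} = -1$ ($r{\left(G \right)} = 2 - 3 = -1$)
$R{\left(P \right)} = \sqrt{2} \sqrt{P}$ ($R{\left(P \right)} = \sqrt{2 P} = \sqrt{2} \sqrt{P}$)
$x{\left(v \right)} = 4 v$
$m = 24$ ($m = 4 \cdot 2 \cdot 3 = 8 \cdot 3 = 24$)
$\left(m + R{\left(r{\left(-1 \right)} \right)}\right)^{2} = \left(24 + \sqrt{2} \sqrt{-1}\right)^{2} = \left(24 + \sqrt{2} i\right)^{2} = \left(24 + i \sqrt{2}\right)^{2}$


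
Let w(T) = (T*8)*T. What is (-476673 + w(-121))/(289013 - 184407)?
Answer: -359545/104606 ≈ -3.4371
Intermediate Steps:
w(T) = 8*T² (w(T) = (8*T)*T = 8*T²)
(-476673 + w(-121))/(289013 - 184407) = (-476673 + 8*(-121)²)/(289013 - 184407) = (-476673 + 8*14641)/104606 = (-476673 + 117128)*(1/104606) = -359545*1/104606 = -359545/104606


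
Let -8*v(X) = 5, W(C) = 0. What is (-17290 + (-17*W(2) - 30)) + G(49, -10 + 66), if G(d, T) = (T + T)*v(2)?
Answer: -17390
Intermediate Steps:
v(X) = -5/8 (v(X) = -⅛*5 = -5/8)
G(d, T) = -5*T/4 (G(d, T) = (T + T)*(-5/8) = (2*T)*(-5/8) = -5*T/4)
(-17290 + (-17*W(2) - 30)) + G(49, -10 + 66) = (-17290 + (-17*0 - 30)) - 5*(-10 + 66)/4 = (-17290 + (0 - 30)) - 5/4*56 = (-17290 - 30) - 70 = -17320 - 70 = -17390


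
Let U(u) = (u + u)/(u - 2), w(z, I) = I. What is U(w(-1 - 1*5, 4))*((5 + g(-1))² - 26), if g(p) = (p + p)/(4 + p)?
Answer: -260/9 ≈ -28.889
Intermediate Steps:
g(p) = 2*p/(4 + p) (g(p) = (2*p)/(4 + p) = 2*p/(4 + p))
U(u) = 2*u/(-2 + u) (U(u) = (2*u)/(-2 + u) = 2*u/(-2 + u))
U(w(-1 - 1*5, 4))*((5 + g(-1))² - 26) = (2*4/(-2 + 4))*((5 + 2*(-1)/(4 - 1))² - 26) = (2*4/2)*((5 + 2*(-1)/3)² - 26) = (2*4*(½))*((5 + 2*(-1)*(⅓))² - 26) = 4*((5 - ⅔)² - 26) = 4*((13/3)² - 26) = 4*(169/9 - 26) = 4*(-65/9) = -260/9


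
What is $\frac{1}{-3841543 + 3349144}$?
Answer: $- \frac{1}{492399} \approx -2.0309 \cdot 10^{-6}$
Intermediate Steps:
$\frac{1}{-3841543 + 3349144} = \frac{1}{-492399} = - \frac{1}{492399}$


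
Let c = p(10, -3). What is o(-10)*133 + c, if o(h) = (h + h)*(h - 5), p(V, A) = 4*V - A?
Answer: 39943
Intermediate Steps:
p(V, A) = -A + 4*V
o(h) = 2*h*(-5 + h) (o(h) = (2*h)*(-5 + h) = 2*h*(-5 + h))
c = 43 (c = -1*(-3) + 4*10 = 3 + 40 = 43)
o(-10)*133 + c = (2*(-10)*(-5 - 10))*133 + 43 = (2*(-10)*(-15))*133 + 43 = 300*133 + 43 = 39900 + 43 = 39943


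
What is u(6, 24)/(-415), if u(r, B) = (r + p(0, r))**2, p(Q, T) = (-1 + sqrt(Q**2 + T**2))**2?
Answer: -961/415 ≈ -2.3157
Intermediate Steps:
u(r, B) = (r + (-1 + sqrt(r**2))**2)**2 (u(r, B) = (r + (-1 + sqrt(0**2 + r**2))**2)**2 = (r + (-1 + sqrt(0 + r**2))**2)**2 = (r + (-1 + sqrt(r**2))**2)**2)
u(6, 24)/(-415) = (6 + (-1 + sqrt(6**2))**2)**2/(-415) = (6 + (-1 + sqrt(36))**2)**2*(-1/415) = (6 + (-1 + 6)**2)**2*(-1/415) = (6 + 5**2)**2*(-1/415) = (6 + 25)**2*(-1/415) = 31**2*(-1/415) = 961*(-1/415) = -961/415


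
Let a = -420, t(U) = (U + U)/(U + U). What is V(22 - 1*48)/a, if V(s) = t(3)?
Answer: -1/420 ≈ -0.0023810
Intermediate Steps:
t(U) = 1 (t(U) = (2*U)/((2*U)) = (2*U)*(1/(2*U)) = 1)
V(s) = 1
V(22 - 1*48)/a = 1/(-420) = 1*(-1/420) = -1/420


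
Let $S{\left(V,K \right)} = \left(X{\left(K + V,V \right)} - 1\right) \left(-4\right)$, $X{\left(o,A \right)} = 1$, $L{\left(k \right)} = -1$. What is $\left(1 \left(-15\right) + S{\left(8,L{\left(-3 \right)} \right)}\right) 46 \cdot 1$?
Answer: $-690$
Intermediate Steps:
$S{\left(V,K \right)} = 0$ ($S{\left(V,K \right)} = \left(1 - 1\right) \left(-4\right) = 0 \left(-4\right) = 0$)
$\left(1 \left(-15\right) + S{\left(8,L{\left(-3 \right)} \right)}\right) 46 \cdot 1 = \left(1 \left(-15\right) + 0\right) 46 \cdot 1 = \left(-15 + 0\right) 46 = \left(-15\right) 46 = -690$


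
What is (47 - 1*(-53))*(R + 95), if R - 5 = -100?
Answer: 0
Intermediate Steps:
R = -95 (R = 5 - 100 = -95)
(47 - 1*(-53))*(R + 95) = (47 - 1*(-53))*(-95 + 95) = (47 + 53)*0 = 100*0 = 0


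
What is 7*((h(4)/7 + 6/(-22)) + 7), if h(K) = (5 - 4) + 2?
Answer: 551/11 ≈ 50.091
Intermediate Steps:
h(K) = 3 (h(K) = 1 + 2 = 3)
7*((h(4)/7 + 6/(-22)) + 7) = 7*((3/7 + 6/(-22)) + 7) = 7*((3*(1/7) + 6*(-1/22)) + 7) = 7*((3/7 - 3/11) + 7) = 7*(12/77 + 7) = 7*(551/77) = 551/11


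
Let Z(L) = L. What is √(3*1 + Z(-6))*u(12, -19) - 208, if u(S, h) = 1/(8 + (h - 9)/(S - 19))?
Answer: -208 + I*√3/12 ≈ -208.0 + 0.14434*I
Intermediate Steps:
u(S, h) = 1/(8 + (-9 + h)/(-19 + S))
√(3*1 + Z(-6))*u(12, -19) - 208 = √(3*1 - 6)*((-19 + 12)/(-161 - 19 + 8*12)) - 208 = √(3 - 6)*(-7/(-161 - 19 + 96)) - 208 = √(-3)*(-7/(-84)) - 208 = (I*√3)*(-1/84*(-7)) - 208 = (I*√3)*(1/12) - 208 = I*√3/12 - 208 = -208 + I*√3/12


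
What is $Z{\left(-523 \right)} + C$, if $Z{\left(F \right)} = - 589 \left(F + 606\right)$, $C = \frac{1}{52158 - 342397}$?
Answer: $- \frac{14188913994}{290239} \approx -48887.0$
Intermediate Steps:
$C = - \frac{1}{290239}$ ($C = \frac{1}{-290239} = - \frac{1}{290239} \approx -3.4454 \cdot 10^{-6}$)
$Z{\left(F \right)} = -356934 - 589 F$ ($Z{\left(F \right)} = - 589 \left(606 + F\right) = -356934 - 589 F$)
$Z{\left(-523 \right)} + C = \left(-356934 - -308047\right) - \frac{1}{290239} = \left(-356934 + 308047\right) - \frac{1}{290239} = -48887 - \frac{1}{290239} = - \frac{14188913994}{290239}$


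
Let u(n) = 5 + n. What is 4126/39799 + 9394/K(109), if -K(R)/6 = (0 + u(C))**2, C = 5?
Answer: -185698103/11939700 ≈ -15.553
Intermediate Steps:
K(R) = -600 (K(R) = -6*(0 + (5 + 5))**2 = -6*(0 + 10)**2 = -6*10**2 = -6*100 = -600)
4126/39799 + 9394/K(109) = 4126/39799 + 9394/(-600) = 4126*(1/39799) + 9394*(-1/600) = 4126/39799 - 4697/300 = -185698103/11939700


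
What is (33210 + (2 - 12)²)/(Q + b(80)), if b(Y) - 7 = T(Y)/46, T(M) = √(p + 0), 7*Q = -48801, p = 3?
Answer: -24053638125440/5029218878317 - 75080740*√3/5029218878317 ≈ -4.7828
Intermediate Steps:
Q = -48801/7 (Q = (⅐)*(-48801) = -48801/7 ≈ -6971.6)
T(M) = √3 (T(M) = √(3 + 0) = √3)
b(Y) = 7 + √3/46
(33210 + (2 - 12)²)/(Q + b(80)) = (33210 + (2 - 12)²)/(-48801/7 + (7 + √3/46)) = (33210 + (-10)²)/(-48752/7 + √3/46) = (33210 + 100)/(-48752/7 + √3/46) = 33310/(-48752/7 + √3/46)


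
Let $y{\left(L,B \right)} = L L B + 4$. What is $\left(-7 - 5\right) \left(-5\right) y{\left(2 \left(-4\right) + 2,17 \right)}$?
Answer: $36960$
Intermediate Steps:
$y{\left(L,B \right)} = 4 + B L^{2}$ ($y{\left(L,B \right)} = L^{2} B + 4 = B L^{2} + 4 = 4 + B L^{2}$)
$\left(-7 - 5\right) \left(-5\right) y{\left(2 \left(-4\right) + 2,17 \right)} = \left(-7 - 5\right) \left(-5\right) \left(4 + 17 \left(2 \left(-4\right) + 2\right)^{2}\right) = \left(-12\right) \left(-5\right) \left(4 + 17 \left(-8 + 2\right)^{2}\right) = 60 \left(4 + 17 \left(-6\right)^{2}\right) = 60 \left(4 + 17 \cdot 36\right) = 60 \left(4 + 612\right) = 60 \cdot 616 = 36960$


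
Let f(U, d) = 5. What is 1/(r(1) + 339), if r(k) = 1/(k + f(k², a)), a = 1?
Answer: 6/2035 ≈ 0.0029484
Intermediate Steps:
r(k) = 1/(5 + k) (r(k) = 1/(k + 5) = 1/(5 + k))
1/(r(1) + 339) = 1/(1/(5 + 1) + 339) = 1/(1/6 + 339) = 1/(⅙ + 339) = 1/(2035/6) = 6/2035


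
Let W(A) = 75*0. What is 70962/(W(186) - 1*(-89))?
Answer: 70962/89 ≈ 797.33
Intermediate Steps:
W(A) = 0
70962/(W(186) - 1*(-89)) = 70962/(0 - 1*(-89)) = 70962/(0 + 89) = 70962/89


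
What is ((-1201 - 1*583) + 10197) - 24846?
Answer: -16433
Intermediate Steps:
((-1201 - 1*583) + 10197) - 24846 = ((-1201 - 583) + 10197) - 24846 = (-1784 + 10197) - 24846 = 8413 - 24846 = -16433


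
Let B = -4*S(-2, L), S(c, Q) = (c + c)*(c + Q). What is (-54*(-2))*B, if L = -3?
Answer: -8640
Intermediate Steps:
S(c, Q) = 2*c*(Q + c) (S(c, Q) = (2*c)*(Q + c) = 2*c*(Q + c))
B = -80 (B = -8*(-2)*(-3 - 2) = -8*(-2)*(-5) = -4*20 = -80)
(-54*(-2))*B = -54*(-2)*(-80) = 108*(-80) = -8640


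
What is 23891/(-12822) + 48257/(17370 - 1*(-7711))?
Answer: 19541083/321588582 ≈ 0.060764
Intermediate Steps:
23891/(-12822) + 48257/(17370 - 1*(-7711)) = 23891*(-1/12822) + 48257/(17370 + 7711) = -23891/12822 + 48257/25081 = 19541083/321588582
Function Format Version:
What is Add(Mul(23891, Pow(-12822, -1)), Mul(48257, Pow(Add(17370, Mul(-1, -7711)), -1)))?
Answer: Rational(19541083, 321588582) ≈ 0.060764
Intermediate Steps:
Add(Mul(23891, Pow(-12822, -1)), Mul(48257, Pow(Add(17370, Mul(-1, -7711)), -1))) = Add(Mul(23891, Rational(-1, 12822)), Mul(48257, Pow(Add(17370, 7711), -1))) = Add(Rational(-23891, 12822), Mul(48257, Pow(25081, -1))) = Add(Rational(-23891, 12822), Mul(48257, Rational(1, 25081))) = Add(Rational(-23891, 12822), Rational(48257, 25081)) = Rational(19541083, 321588582)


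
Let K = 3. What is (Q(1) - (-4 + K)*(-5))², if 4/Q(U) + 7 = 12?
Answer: 441/25 ≈ 17.640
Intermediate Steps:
Q(U) = ⅘ (Q(U) = 4/(-7 + 12) = 4/5 = 4*(⅕) = ⅘)
(Q(1) - (-4 + K)*(-5))² = (⅘ - (-4 + 3)*(-5))² = (⅘ - (-1)*(-5))² = (⅘ - 1*5)² = (⅘ - 5)² = (-21/5)² = 441/25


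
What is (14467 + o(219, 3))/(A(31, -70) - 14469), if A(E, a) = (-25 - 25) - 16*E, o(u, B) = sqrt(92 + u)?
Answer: -14467/15015 - sqrt(311)/15015 ≈ -0.96468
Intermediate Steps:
A(E, a) = -50 - 16*E
(14467 + o(219, 3))/(A(31, -70) - 14469) = (14467 + sqrt(92 + 219))/((-50 - 16*31) - 14469) = (14467 + sqrt(311))/((-50 - 496) - 14469) = (14467 + sqrt(311))/(-546 - 14469) = (14467 + sqrt(311))/(-15015) = (14467 + sqrt(311))*(-1/15015) = -14467/15015 - sqrt(311)/15015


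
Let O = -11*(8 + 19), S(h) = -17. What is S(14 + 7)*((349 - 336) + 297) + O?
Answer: -5567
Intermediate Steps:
O = -297 (O = -11*27 = -297)
S(14 + 7)*((349 - 336) + 297) + O = -17*((349 - 336) + 297) - 297 = -17*(13 + 297) - 297 = -17*310 - 297 = -5270 - 297 = -5567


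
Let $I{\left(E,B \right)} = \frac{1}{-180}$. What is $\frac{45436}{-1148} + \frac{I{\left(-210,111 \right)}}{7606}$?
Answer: $- \frac{15551380007}{392925960} \approx -39.578$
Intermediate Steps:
$I{\left(E,B \right)} = - \frac{1}{180}$
$\frac{45436}{-1148} + \frac{I{\left(-210,111 \right)}}{7606} = \frac{45436}{-1148} - \frac{1}{180 \cdot 7606} = 45436 \left(- \frac{1}{1148}\right) - \frac{1}{1369080} = - \frac{11359}{287} - \frac{1}{1369080} = - \frac{15551380007}{392925960}$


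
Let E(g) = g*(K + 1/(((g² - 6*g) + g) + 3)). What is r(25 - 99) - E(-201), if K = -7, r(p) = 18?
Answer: -19172300/13803 ≈ -1389.0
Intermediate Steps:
E(g) = g*(-7 + 1/(3 + g² - 5*g)) (E(g) = g*(-7 + 1/(((g² - 6*g) + g) + 3)) = g*(-7 + 1/((g² - 5*g) + 3)) = g*(-7 + 1/(3 + g² - 5*g)))
r(25 - 99) - E(-201) = 18 - (-201)*(-20 - 7*(-201)² + 35*(-201))/(3 + (-201)² - 5*(-201)) = 18 - (-201)*(-20 - 7*40401 - 7035)/(3 + 40401 + 1005) = 18 - (-201)*(-20 - 282807 - 7035)/41409 = 18 - (-201)*(-289862)/41409 = 18 - 1*19420754/13803 = 18 - 19420754/13803 = -19172300/13803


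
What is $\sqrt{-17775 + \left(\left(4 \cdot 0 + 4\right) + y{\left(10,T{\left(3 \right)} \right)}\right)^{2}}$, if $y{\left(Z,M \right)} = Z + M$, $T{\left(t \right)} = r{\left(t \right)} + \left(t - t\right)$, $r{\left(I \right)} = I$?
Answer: $i \sqrt{17486} \approx 132.23 i$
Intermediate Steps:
$T{\left(t \right)} = t$ ($T{\left(t \right)} = t + \left(t - t\right) = t + 0 = t$)
$y{\left(Z,M \right)} = M + Z$
$\sqrt{-17775 + \left(\left(4 \cdot 0 + 4\right) + y{\left(10,T{\left(3 \right)} \right)}\right)^{2}} = \sqrt{-17775 + \left(\left(4 \cdot 0 + 4\right) + \left(3 + 10\right)\right)^{2}} = \sqrt{-17775 + \left(\left(0 + 4\right) + 13\right)^{2}} = \sqrt{-17775 + \left(4 + 13\right)^{2}} = \sqrt{-17775 + 17^{2}} = \sqrt{-17775 + 289} = \sqrt{-17486} = i \sqrt{17486}$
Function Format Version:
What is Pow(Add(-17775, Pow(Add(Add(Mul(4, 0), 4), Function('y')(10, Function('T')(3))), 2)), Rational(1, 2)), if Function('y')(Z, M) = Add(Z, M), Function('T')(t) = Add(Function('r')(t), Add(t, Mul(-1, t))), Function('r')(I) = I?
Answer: Mul(I, Pow(17486, Rational(1, 2))) ≈ Mul(132.23, I)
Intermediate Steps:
Function('T')(t) = t (Function('T')(t) = Add(t, Add(t, Mul(-1, t))) = Add(t, 0) = t)
Function('y')(Z, M) = Add(M, Z)
Pow(Add(-17775, Pow(Add(Add(Mul(4, 0), 4), Function('y')(10, Function('T')(3))), 2)), Rational(1, 2)) = Pow(Add(-17775, Pow(Add(Add(Mul(4, 0), 4), Add(3, 10)), 2)), Rational(1, 2)) = Pow(Add(-17775, Pow(Add(Add(0, 4), 13), 2)), Rational(1, 2)) = Pow(Add(-17775, Pow(Add(4, 13), 2)), Rational(1, 2)) = Pow(Add(-17775, Pow(17, 2)), Rational(1, 2)) = Pow(Add(-17775, 289), Rational(1, 2)) = Pow(-17486, Rational(1, 2)) = Mul(I, Pow(17486, Rational(1, 2)))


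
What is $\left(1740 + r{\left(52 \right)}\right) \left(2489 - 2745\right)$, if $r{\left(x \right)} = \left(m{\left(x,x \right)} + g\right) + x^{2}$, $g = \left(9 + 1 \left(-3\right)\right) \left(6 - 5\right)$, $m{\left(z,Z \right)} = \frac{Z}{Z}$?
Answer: $-1139456$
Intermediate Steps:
$m{\left(z,Z \right)} = 1$
$g = 6$ ($g = \left(9 - 3\right) 1 = 6 \cdot 1 = 6$)
$r{\left(x \right)} = 7 + x^{2}$ ($r{\left(x \right)} = \left(1 + 6\right) + x^{2} = 7 + x^{2}$)
$\left(1740 + r{\left(52 \right)}\right) \left(2489 - 2745\right) = \left(1740 + \left(7 + 52^{2}\right)\right) \left(2489 - 2745\right) = \left(1740 + \left(7 + 2704\right)\right) \left(-256\right) = \left(1740 + 2711\right) \left(-256\right) = 4451 \left(-256\right) = -1139456$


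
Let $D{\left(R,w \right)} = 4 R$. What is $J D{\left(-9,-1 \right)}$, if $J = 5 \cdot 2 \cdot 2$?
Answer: $-720$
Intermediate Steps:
$J = 20$ ($J = 10 \cdot 2 = 20$)
$J D{\left(-9,-1 \right)} = 20 \cdot 4 \left(-9\right) = 20 \left(-36\right) = -720$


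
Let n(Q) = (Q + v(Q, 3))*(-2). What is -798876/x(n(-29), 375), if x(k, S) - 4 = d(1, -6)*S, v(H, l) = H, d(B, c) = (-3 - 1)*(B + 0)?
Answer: 199719/374 ≈ 534.01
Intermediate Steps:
d(B, c) = -4*B
n(Q) = -4*Q (n(Q) = (Q + Q)*(-2) = (2*Q)*(-2) = -4*Q)
x(k, S) = 4 - 4*S (x(k, S) = 4 + (-4*1)*S = 4 - 4*S)
-798876/x(n(-29), 375) = -798876/(4 - 4*375) = -798876/(4 - 1500) = -798876/(-1496) = -798876*(-1/1496) = 199719/374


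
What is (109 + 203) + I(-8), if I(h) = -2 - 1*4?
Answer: 306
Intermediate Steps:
I(h) = -6 (I(h) = -2 - 4 = -6)
(109 + 203) + I(-8) = (109 + 203) - 6 = 312 - 6 = 306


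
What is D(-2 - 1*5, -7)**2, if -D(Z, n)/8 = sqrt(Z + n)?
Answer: -896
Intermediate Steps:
D(Z, n) = -8*sqrt(Z + n)
D(-2 - 1*5, -7)**2 = (-8*sqrt((-2 - 1*5) - 7))**2 = (-8*sqrt((-2 - 5) - 7))**2 = (-8*sqrt(-7 - 7))**2 = (-8*I*sqrt(14))**2 = -896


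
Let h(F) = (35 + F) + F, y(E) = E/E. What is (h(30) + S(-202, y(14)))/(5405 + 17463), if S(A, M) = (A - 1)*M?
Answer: -27/5717 ≈ -0.0047228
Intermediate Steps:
y(E) = 1
S(A, M) = M*(-1 + A) (S(A, M) = (-1 + A)*M = M*(-1 + A))
h(F) = 35 + 2*F
(h(30) + S(-202, y(14)))/(5405 + 17463) = ((35 + 2*30) + 1*(-1 - 202))/(5405 + 17463) = ((35 + 60) + 1*(-203))/22868 = (95 - 203)*(1/22868) = -108*1/22868 = -27/5717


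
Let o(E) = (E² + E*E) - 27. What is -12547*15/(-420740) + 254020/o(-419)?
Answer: 6918168371/5908788412 ≈ 1.1708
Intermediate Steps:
o(E) = -27 + 2*E² (o(E) = (E² + E²) - 27 = 2*E² - 27 = -27 + 2*E²)
-12547*15/(-420740) + 254020/o(-419) = -12547*15/(-420740) + 254020/(-27 + 2*(-419)²) = -188205*(-1/420740) + 254020/(-27 + 2*175561) = 37641/84148 + 254020/(-27 + 351122) = 37641/84148 + 254020/351095 = 37641/84148 + 254020*(1/351095) = 37641/84148 + 50804/70219 = 6918168371/5908788412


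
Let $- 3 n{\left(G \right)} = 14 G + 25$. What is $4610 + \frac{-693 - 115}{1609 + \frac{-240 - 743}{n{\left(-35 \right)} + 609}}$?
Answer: $\frac{5661813418}{1228293} \approx 4609.5$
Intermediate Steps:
$n{\left(G \right)} = - \frac{25}{3} - \frac{14 G}{3}$ ($n{\left(G \right)} = - \frac{14 G + 25}{3} = - \frac{25 + 14 G}{3} = - \frac{25}{3} - \frac{14 G}{3}$)
$4610 + \frac{-693 - 115}{1609 + \frac{-240 - 743}{n{\left(-35 \right)} + 609}} = 4610 + \frac{-693 - 115}{1609 + \frac{-240 - 743}{\left(- \frac{25}{3} - - \frac{490}{3}\right) + 609}} = 4610 - \frac{808}{1609 - \frac{983}{\left(- \frac{25}{3} + \frac{490}{3}\right) + 609}} = 4610 - \frac{808}{1609 - \frac{983}{155 + 609}} = 4610 - \frac{808}{1609 - \frac{983}{764}} = 4610 - \frac{808}{\frac{1228293}{764}} = 4610 - \frac{617312}{1228293} = \frac{5661813418}{1228293}$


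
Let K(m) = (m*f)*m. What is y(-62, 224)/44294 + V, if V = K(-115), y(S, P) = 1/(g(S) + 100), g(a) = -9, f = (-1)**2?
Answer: 53306721651/4030754 ≈ 13225.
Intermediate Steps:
f = 1
y(S, P) = 1/91 (y(S, P) = 1/(-9 + 100) = 1/91)
K(m) = m**2 (K(m) = (m*1)*m = m*m = m**2)
V = 13225 (V = (-115)**2 = 13225)
y(-62, 224)/44294 + V = (1/91)/44294 + 13225 = (1/91)*(1/44294) + 13225 = 1/4030754 + 13225 = 53306721651/4030754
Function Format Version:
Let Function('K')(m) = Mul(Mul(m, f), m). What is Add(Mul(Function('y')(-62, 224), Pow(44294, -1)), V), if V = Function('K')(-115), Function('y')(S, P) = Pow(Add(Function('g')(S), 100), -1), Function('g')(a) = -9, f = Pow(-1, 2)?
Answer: Rational(53306721651, 4030754) ≈ 13225.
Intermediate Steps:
f = 1
Function('y')(S, P) = Rational(1, 91) (Function('y')(S, P) = Pow(Add(-9, 100), -1) = Pow(91, -1) = Rational(1, 91))
Function('K')(m) = Pow(m, 2) (Function('K')(m) = Mul(Mul(m, 1), m) = Mul(m, m) = Pow(m, 2))
V = 13225 (V = Pow(-115, 2) = 13225)
Add(Mul(Function('y')(-62, 224), Pow(44294, -1)), V) = Add(Mul(Rational(1, 91), Pow(44294, -1)), 13225) = Add(Mul(Rational(1, 91), Rational(1, 44294)), 13225) = Add(Rational(1, 4030754), 13225) = Rational(53306721651, 4030754)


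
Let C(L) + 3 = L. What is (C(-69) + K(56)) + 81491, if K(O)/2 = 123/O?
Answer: 2279855/28 ≈ 81423.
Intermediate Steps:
C(L) = -3 + L
K(O) = 246/O (K(O) = 2*(123/O) = 246/O)
(C(-69) + K(56)) + 81491 = ((-3 - 69) + 246/56) + 81491 = (-72 + 246*(1/56)) + 81491 = (-72 + 123/28) + 81491 = -1893/28 + 81491 = 2279855/28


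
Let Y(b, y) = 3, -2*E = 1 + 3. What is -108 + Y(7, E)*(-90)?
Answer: -378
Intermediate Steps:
E = -2 (E = -(1 + 3)/2 = -1/2*4 = -2)
-108 + Y(7, E)*(-90) = -108 + 3*(-90) = -108 - 270 = -378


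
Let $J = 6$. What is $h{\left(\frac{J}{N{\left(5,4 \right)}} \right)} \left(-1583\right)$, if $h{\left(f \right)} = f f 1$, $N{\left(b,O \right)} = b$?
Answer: $- \frac{56988}{25} \approx -2279.5$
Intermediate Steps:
$h{\left(f \right)} = f^{2}$ ($h{\left(f \right)} = f^{2} \cdot 1 = f^{2}$)
$h{\left(\frac{J}{N{\left(5,4 \right)}} \right)} \left(-1583\right) = \left(\frac{6}{5}\right)^{2} \left(-1583\right) = \frac{36}{25} \left(-1583\right) = - \frac{56988}{25}$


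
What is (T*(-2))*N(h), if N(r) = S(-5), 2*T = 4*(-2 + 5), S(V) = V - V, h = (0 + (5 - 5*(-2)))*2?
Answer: 0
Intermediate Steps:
h = 30 (h = (0 + (5 + 10))*2 = (0 + 15)*2 = 15*2 = 30)
S(V) = 0
T = 6 (T = (4*(-2 + 5))/2 = (4*3)/2 = (½)*12 = 6)
N(r) = 0
(T*(-2))*N(h) = (6*(-2))*0 = -12*0 = 0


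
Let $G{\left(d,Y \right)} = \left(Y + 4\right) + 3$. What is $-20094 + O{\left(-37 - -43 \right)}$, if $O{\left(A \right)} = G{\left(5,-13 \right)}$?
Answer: $-20100$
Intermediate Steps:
$G{\left(d,Y \right)} = 7 + Y$ ($G{\left(d,Y \right)} = \left(4 + Y\right) + 3 = 7 + Y$)
$O{\left(A \right)} = -6$ ($O{\left(A \right)} = 7 - 13 = -6$)
$-20094 + O{\left(-37 - -43 \right)} = -20094 - 6 = -20100$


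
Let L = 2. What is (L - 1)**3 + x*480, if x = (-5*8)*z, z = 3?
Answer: -57599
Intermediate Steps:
x = -120 (x = -5*8*3 = -40*3 = -120)
(L - 1)**3 + x*480 = (2 - 1)**3 - 120*480 = 1**3 - 57600 = 1 - 57600 = -57599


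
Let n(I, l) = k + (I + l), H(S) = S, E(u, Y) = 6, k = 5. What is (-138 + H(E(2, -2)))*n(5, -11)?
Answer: 132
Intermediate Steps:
n(I, l) = 5 + I + l (n(I, l) = 5 + (I + l) = 5 + I + l)
(-138 + H(E(2, -2)))*n(5, -11) = (-138 + 6)*(5 + 5 - 11) = -132*(-1) = 132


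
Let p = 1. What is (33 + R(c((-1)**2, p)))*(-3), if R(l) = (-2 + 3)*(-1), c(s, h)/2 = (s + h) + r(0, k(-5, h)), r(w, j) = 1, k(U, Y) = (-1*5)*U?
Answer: -96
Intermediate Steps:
k(U, Y) = -5*U
c(s, h) = 2 + 2*h + 2*s (c(s, h) = 2*((s + h) + 1) = 2*((h + s) + 1) = 2*(1 + h + s) = 2 + 2*h + 2*s)
R(l) = -1 (R(l) = 1*(-1) = -1)
(33 + R(c((-1)**2, p)))*(-3) = (33 - 1)*(-3) = 32*(-3) = -96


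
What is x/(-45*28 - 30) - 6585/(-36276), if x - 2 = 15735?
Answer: -93730127/7799340 ≈ -12.018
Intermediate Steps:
x = 15737 (x = 2 + 15735 = 15737)
x/(-45*28 - 30) - 6585/(-36276) = 15737/(-45*28 - 30) - 6585/(-36276) = 15737/(-1260 - 30) - 6585*(-1/36276) = 15737/(-1290) + 2195/12092 = 15737*(-1/1290) + 2195/12092 = -15737/1290 + 2195/12092 = -93730127/7799340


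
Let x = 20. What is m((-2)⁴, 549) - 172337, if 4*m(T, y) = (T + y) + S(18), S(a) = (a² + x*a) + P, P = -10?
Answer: -688109/4 ≈ -1.7203e+5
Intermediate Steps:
S(a) = -10 + a² + 20*a (S(a) = (a² + 20*a) - 10 = -10 + a² + 20*a)
m(T, y) = 337/2 + T/4 + y/4 (m(T, y) = ((T + y) + (-10 + 18² + 20*18))/4 = ((T + y) + (-10 + 324 + 360))/4 = ((T + y) + 674)/4 = (674 + T + y)/4 = 337/2 + T/4 + y/4)
m((-2)⁴, 549) - 172337 = (337/2 + (¼)*(-2)⁴ + (¼)*549) - 172337 = (337/2 + (¼)*16 + 549/4) - 172337 = (337/2 + 4 + 549/4) - 172337 = 1239/4 - 172337 = -688109/4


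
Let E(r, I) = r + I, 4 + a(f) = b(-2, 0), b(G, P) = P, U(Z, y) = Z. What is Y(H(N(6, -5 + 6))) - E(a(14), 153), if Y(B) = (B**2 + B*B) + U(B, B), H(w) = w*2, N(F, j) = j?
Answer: -139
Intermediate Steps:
H(w) = 2*w
a(f) = -4 (a(f) = -4 + 0 = -4)
Y(B) = B + 2*B**2 (Y(B) = (B**2 + B*B) + B = (B**2 + B**2) + B = 2*B**2 + B = B + 2*B**2)
E(r, I) = I + r
Y(H(N(6, -5 + 6))) - E(a(14), 153) = (2*(-5 + 6))*(1 + 2*(2*(-5 + 6))) - (153 - 4) = (2*1)*(1 + 2*(2*1)) - 1*149 = 2*(1 + 2*2) - 149 = 2*(1 + 4) - 149 = 2*5 - 149 = 10 - 149 = -139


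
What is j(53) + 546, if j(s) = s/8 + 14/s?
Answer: 234425/424 ≈ 552.89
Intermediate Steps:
j(s) = 14/s + s/8 (j(s) = s*(⅛) + 14/s = s/8 + 14/s = 14/s + s/8)
j(53) + 546 = (14/53 + (⅛)*53) + 546 = (14*(1/53) + 53/8) + 546 = (14/53 + 53/8) + 546 = 2921/424 + 546 = 234425/424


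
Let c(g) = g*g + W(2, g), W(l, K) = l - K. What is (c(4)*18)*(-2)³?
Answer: -2016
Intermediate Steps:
c(g) = 2 + g² - g (c(g) = g*g + (2 - g) = g² + (2 - g) = 2 + g² - g)
(c(4)*18)*(-2)³ = ((2 + 4² - 1*4)*18)*(-2)³ = ((2 + 16 - 4)*18)*(-8) = (14*18)*(-8) = 252*(-8) = -2016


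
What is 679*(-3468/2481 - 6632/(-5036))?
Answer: -57197602/1041193 ≈ -54.935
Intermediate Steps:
679*(-3468/2481 - 6632/(-5036)) = 679*(-3468*1/2481 - 6632*(-1/5036)) = 679*(-1156/827 + 1658/1259) = 679*(-84238/1041193) = -57197602/1041193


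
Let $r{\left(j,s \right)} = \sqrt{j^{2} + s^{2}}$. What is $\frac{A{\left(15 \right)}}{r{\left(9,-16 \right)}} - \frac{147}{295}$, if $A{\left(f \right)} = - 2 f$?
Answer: $- \frac{147}{295} - \frac{30 \sqrt{337}}{337} \approx -2.1325$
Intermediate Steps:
$\frac{A{\left(15 \right)}}{r{\left(9,-16 \right)}} - \frac{147}{295} = \frac{\left(-2\right) 15}{\sqrt{9^{2} + \left(-16\right)^{2}}} - \frac{147}{295} = - \frac{30}{\sqrt{81 + 256}} - \frac{147}{295} = - \frac{30}{\sqrt{337}} - \frac{147}{295} = - 30 \frac{\sqrt{337}}{337} - \frac{147}{295} = - \frac{30 \sqrt{337}}{337} - \frac{147}{295} = - \frac{147}{295} - \frac{30 \sqrt{337}}{337}$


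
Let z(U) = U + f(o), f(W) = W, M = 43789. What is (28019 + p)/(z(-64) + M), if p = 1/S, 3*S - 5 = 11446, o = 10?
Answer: 106948524/166936495 ≈ 0.64065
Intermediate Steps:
S = 3817 (S = 5/3 + (1/3)*11446 = 5/3 + 11446/3 = 3817)
p = 1/3817 ≈ 0.00026199
z(U) = 10 + U (z(U) = U + 10 = 10 + U)
(28019 + p)/(z(-64) + M) = (28019 + 1/3817)/((10 - 64) + 43789) = 106948524/(3817*(-54 + 43789)) = (106948524/3817)/43735 = (106948524/3817)*(1/43735) = 106948524/166936495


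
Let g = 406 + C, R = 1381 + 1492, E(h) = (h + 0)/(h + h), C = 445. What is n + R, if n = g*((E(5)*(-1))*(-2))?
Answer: 3724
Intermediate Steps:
E(h) = 1/2 (E(h) = h/((2*h)) = h*(1/(2*h)) = 1/2)
R = 2873
g = 851 (g = 406 + 445 = 851)
n = 851 (n = 851*(((1/2)*(-1))*(-2)) = 851*(-1/2*(-2)) = 851*1 = 851)
n + R = 851 + 2873 = 3724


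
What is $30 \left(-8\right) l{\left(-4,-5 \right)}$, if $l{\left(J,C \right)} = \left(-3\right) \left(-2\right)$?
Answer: $-1440$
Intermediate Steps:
$l{\left(J,C \right)} = 6$
$30 \left(-8\right) l{\left(-4,-5 \right)} = 30 \left(-8\right) 6 = \left(-240\right) 6 = -1440$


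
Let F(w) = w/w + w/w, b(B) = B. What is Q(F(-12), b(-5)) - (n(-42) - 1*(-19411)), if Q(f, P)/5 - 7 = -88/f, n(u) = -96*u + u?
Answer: -23586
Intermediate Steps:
n(u) = -95*u
F(w) = 2 (F(w) = 1 + 1 = 2)
Q(f, P) = 35 - 440/f (Q(f, P) = 35 + 5*(-88/f) = 35 - 440/f)
Q(F(-12), b(-5)) - (n(-42) - 1*(-19411)) = (35 - 440/2) - (-95*(-42) - 1*(-19411)) = (35 - 440*½) - (3990 + 19411) = (35 - 220) - 1*23401 = -185 - 23401 = -23586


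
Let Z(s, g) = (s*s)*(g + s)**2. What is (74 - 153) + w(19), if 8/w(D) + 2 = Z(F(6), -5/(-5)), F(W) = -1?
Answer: -83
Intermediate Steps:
Z(s, g) = s**2*(g + s)**2
w(D) = -4 (w(D) = 8/(-2 + (-1)**2*(-5/(-5) - 1)**2) = 8/(-2 + 1*(-5*(-1/5) - 1)**2) = 8/(-2 + 1*(1 - 1)**2) = 8/(-2 + 1*0**2) = 8/(-2 + 1*0) = 8/(-2 + 0) = 8/(-2) = 8*(-1/2) = -4)
(74 - 153) + w(19) = (74 - 153) - 4 = -79 - 4 = -83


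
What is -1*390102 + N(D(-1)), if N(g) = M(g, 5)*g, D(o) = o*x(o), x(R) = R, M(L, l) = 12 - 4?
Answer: -390094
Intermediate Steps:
M(L, l) = 8
D(o) = o**2 (D(o) = o*o = o**2)
N(g) = 8*g
-1*390102 + N(D(-1)) = -1*390102 + 8*(-1)**2 = -390102 + 8*1 = -390102 + 8 = -390094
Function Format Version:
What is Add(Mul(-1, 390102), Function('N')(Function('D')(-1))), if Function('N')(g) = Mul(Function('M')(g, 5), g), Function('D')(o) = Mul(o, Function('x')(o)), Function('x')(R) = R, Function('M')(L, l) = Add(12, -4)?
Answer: -390094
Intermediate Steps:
Function('M')(L, l) = 8
Function('D')(o) = Pow(o, 2) (Function('D')(o) = Mul(o, o) = Pow(o, 2))
Function('N')(g) = Mul(8, g)
Add(Mul(-1, 390102), Function('N')(Function('D')(-1))) = Add(Mul(-1, 390102), Mul(8, Pow(-1, 2))) = Add(-390102, Mul(8, 1)) = Add(-390102, 8) = -390094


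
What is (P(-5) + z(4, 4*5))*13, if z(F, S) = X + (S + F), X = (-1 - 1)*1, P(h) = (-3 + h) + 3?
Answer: 221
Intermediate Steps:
P(h) = h
X = -2 (X = -2*1 = -2)
z(F, S) = -2 + F + S (z(F, S) = -2 + (S + F) = -2 + (F + S) = -2 + F + S)
(P(-5) + z(4, 4*5))*13 = (-5 + (-2 + 4 + 4*5))*13 = (-5 + (-2 + 4 + 20))*13 = (-5 + 22)*13 = 17*13 = 221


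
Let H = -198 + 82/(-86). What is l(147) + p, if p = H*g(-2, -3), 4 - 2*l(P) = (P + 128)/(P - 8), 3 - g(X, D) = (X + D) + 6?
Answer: -4744497/11954 ≈ -396.90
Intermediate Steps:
H = -8555/43 (H = -198 + 82*(-1/86) = -198 - 41/43 = -8555/43 ≈ -198.95)
g(X, D) = -3 - D - X (g(X, D) = 3 - ((X + D) + 6) = 3 - ((D + X) + 6) = 3 - (6 + D + X) = 3 + (-6 - D - X) = -3 - D - X)
l(P) = 2 - (128 + P)/(2*(-8 + P)) (l(P) = 2 - (P + 128)/(2*(P - 8)) = 2 - (128 + P)/(2*(-8 + P)))
p = -17110/43 (p = -8555*(-3 - 1*(-3) - 1*(-2))/43 = -8555*(-3 + 3 + 2)/43 = -8555/43*2 = -17110/43 ≈ -397.91)
l(147) + p = (-160 + 3*147)/(2*(-8 + 147)) - 17110/43 = (½)*(-160 + 441)/139 - 17110/43 = (½)*(1/139)*281 - 17110/43 = 281/278 - 17110/43 = -4744497/11954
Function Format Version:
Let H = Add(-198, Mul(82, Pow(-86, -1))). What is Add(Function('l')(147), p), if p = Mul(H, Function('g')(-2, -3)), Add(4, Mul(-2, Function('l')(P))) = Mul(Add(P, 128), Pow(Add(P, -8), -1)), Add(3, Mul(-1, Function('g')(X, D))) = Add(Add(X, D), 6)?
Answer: Rational(-4744497, 11954) ≈ -396.90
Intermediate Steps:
H = Rational(-8555, 43) (H = Add(-198, Mul(82, Rational(-1, 86))) = Add(-198, Rational(-41, 43)) = Rational(-8555, 43) ≈ -198.95)
Function('g')(X, D) = Add(-3, Mul(-1, D), Mul(-1, X)) (Function('g')(X, D) = Add(3, Mul(-1, Add(Add(X, D), 6))) = Add(3, Mul(-1, Add(Add(D, X), 6))) = Add(3, Mul(-1, Add(6, D, X))) = Add(3, Add(-6, Mul(-1, D), Mul(-1, X))) = Add(-3, Mul(-1, D), Mul(-1, X)))
Function('l')(P) = Add(2, Mul(Rational(-1, 2), Pow(Add(-8, P), -1), Add(128, P))) (Function('l')(P) = Add(2, Mul(Rational(-1, 2), Mul(Add(P, 128), Pow(Add(P, -8), -1)))) = Add(2, Mul(Rational(-1, 2), Mul(Add(128, P), Pow(Add(-8, P), -1)))) = Add(2, Mul(Rational(-1, 2), Mul(Pow(Add(-8, P), -1), Add(128, P)))) = Add(2, Mul(Rational(-1, 2), Pow(Add(-8, P), -1), Add(128, P))))
p = Rational(-17110, 43) (p = Mul(Rational(-8555, 43), Add(-3, Mul(-1, -3), Mul(-1, -2))) = Mul(Rational(-8555, 43), Add(-3, 3, 2)) = Mul(Rational(-8555, 43), 2) = Rational(-17110, 43) ≈ -397.91)
Add(Function('l')(147), p) = Add(Mul(Rational(1, 2), Pow(Add(-8, 147), -1), Add(-160, Mul(3, 147))), Rational(-17110, 43)) = Add(Mul(Rational(1, 2), Pow(139, -1), Add(-160, 441)), Rational(-17110, 43)) = Add(Mul(Rational(1, 2), Rational(1, 139), 281), Rational(-17110, 43)) = Add(Rational(281, 278), Rational(-17110, 43)) = Rational(-4744497, 11954)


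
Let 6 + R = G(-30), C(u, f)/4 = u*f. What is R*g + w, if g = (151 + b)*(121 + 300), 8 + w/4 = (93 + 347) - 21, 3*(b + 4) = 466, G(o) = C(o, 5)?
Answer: -77131450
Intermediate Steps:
C(u, f) = 4*f*u (C(u, f) = 4*(u*f) = 4*(f*u) = 4*f*u)
G(o) = 20*o (G(o) = 4*5*o = 20*o)
b = 454/3 (b = -4 + (1/3)*466 = -4 + 466/3 = 454/3 ≈ 151.33)
w = 1644 (w = -32 + 4*((93 + 347) - 21) = -32 + 4*(440 - 21) = -32 + 4*419 = -32 + 1676 = 1644)
g = 381847/3 (g = (151 + 454/3)*(121 + 300) = (907/3)*421 = 381847/3 ≈ 1.2728e+5)
R = -606 (R = -6 + 20*(-30) = -6 - 600 = -606)
R*g + w = -606*381847/3 + 1644 = -77133094 + 1644 = -77131450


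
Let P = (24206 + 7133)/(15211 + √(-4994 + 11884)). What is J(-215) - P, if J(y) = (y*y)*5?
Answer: 91722756462/396857 + 2849*√6890/21033421 ≈ 2.3112e+5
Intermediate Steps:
P = 31339/(15211 + √6890) ≈ 2.0491
J(y) = 5*y² (J(y) = y²*5 = 5*y²)
J(-215) - P = 5*(-215)² - (817663/396857 - 2849*√6890/21033421) = 5*46225 + (-817663/396857 + 2849*√6890/21033421) = 231125 + (-817663/396857 + 2849*√6890/21033421) = 91722756462/396857 + 2849*√6890/21033421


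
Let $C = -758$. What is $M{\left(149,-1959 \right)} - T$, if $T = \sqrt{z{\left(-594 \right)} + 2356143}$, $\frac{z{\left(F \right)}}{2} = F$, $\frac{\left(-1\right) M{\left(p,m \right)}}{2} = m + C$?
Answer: $5434 - \sqrt{2354955} \approx 3899.4$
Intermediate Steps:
$M{\left(p,m \right)} = 1516 - 2 m$ ($M{\left(p,m \right)} = - 2 \left(m - 758\right) = - 2 \left(-758 + m\right) = 1516 - 2 m$)
$z{\left(F \right)} = 2 F$
$T = \sqrt{2354955}$ ($T = \sqrt{2 \left(-594\right) + 2356143} = \sqrt{-1188 + 2356143} = \sqrt{2354955} \approx 1534.6$)
$M{\left(149,-1959 \right)} - T = \left(1516 - -3918\right) - \sqrt{2354955} = \left(1516 + 3918\right) - \sqrt{2354955} = 5434 - \sqrt{2354955}$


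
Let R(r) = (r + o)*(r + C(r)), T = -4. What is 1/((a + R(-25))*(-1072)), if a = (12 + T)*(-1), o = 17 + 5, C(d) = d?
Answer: -1/152224 ≈ -6.5693e-6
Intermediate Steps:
o = 22
a = -8 (a = (12 - 4)*(-1) = 8*(-1) = -8)
R(r) = 2*r*(22 + r) (R(r) = (r + 22)*(r + r) = (22 + r)*(2*r) = 2*r*(22 + r))
1/((a + R(-25))*(-1072)) = 1/((-8 + 2*(-25)*(22 - 25))*(-1072)) = 1/((-8 + 2*(-25)*(-3))*(-1072)) = 1/((-8 + 150)*(-1072)) = 1/(142*(-1072)) = 1/(-152224) = -1/152224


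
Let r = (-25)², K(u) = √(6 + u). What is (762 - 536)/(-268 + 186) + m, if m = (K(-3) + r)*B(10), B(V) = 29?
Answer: 743012/41 + 29*√3 ≈ 18172.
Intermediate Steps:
r = 625
m = 18125 + 29*√3 (m = (√(6 - 3) + 625)*29 = (√3 + 625)*29 = (625 + √3)*29 = 18125 + 29*√3 ≈ 18175.)
(762 - 536)/(-268 + 186) + m = (762 - 536)/(-268 + 186) + (18125 + 29*√3) = 226/(-82) + (18125 + 29*√3) = -1/82*226 + (18125 + 29*√3) = -113/41 + (18125 + 29*√3) = 743012/41 + 29*√3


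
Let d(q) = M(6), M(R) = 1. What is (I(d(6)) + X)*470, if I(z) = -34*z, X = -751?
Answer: -368950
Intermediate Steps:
d(q) = 1
(I(d(6)) + X)*470 = (-34*1 - 751)*470 = (-34 - 751)*470 = -785*470 = -368950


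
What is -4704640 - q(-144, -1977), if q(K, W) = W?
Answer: -4702663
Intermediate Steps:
-4704640 - q(-144, -1977) = -4704640 - 1*(-1977) = -4704640 + 1977 = -4702663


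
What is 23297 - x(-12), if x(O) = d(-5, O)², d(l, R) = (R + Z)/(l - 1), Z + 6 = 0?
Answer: 23288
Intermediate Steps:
Z = -6 (Z = -6 + 0 = -6)
d(l, R) = (-6 + R)/(-1 + l) (d(l, R) = (R - 6)/(l - 1) = (-6 + R)/(-1 + l))
x(O) = (1 - O/6)² (x(O) = ((-6 + O)/(-1 - 5))² = ((-6 + O)/(-6))² = (-(-6 + O)/6)² = (1 - O/6)²)
23297 - x(-12) = 23297 - (-6 - 12)²/36 = 23297 - (-18)²/36 = 23297 - 324/36 = 23297 - 1*9 = 23297 - 9 = 23288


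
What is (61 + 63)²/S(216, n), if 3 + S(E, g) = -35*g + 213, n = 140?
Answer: -7688/2345 ≈ -3.2785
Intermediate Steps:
S(E, g) = 210 - 35*g (S(E, g) = -3 + (-35*g + 213) = -3 + (213 - 35*g) = 210 - 35*g)
(61 + 63)²/S(216, n) = (61 + 63)²/(210 - 35*140) = 124²/(210 - 4900) = 15376/(-4690) = 15376*(-1/4690) = -7688/2345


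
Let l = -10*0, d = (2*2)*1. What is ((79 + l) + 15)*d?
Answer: 376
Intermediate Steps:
d = 4 (d = 4*1 = 4)
l = 0 (l = -5*0 = 0)
((79 + l) + 15)*d = ((79 + 0) + 15)*4 = (79 + 15)*4 = 94*4 = 376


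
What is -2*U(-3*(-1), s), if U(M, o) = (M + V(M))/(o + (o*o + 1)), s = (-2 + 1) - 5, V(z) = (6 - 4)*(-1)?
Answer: -2/31 ≈ -0.064516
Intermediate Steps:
V(z) = -2 (V(z) = 2*(-1) = -2)
s = -6 (s = -1 - 5 = -6)
U(M, o) = (-2 + M)/(1 + o + o**2) (U(M, o) = (M - 2)/(o + (o*o + 1)) = (-2 + M)/(o + (o**2 + 1)) = (-2 + M)/(o + (1 + o**2)) = (-2 + M)/(1 + o + o**2))
-2*U(-3*(-1), s) = -2*(-2 - 3*(-1))/(1 - 6 + (-6)**2) = -2*(-2 + 3)/(1 - 6 + 36) = -2/31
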